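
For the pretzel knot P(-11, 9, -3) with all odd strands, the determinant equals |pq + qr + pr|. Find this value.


Step 1: Compute pq + qr + pr.
pq = (-11)*9 = -99
qr = 9*(-3) = -27
pr = (-11)*(-3) = 33
pq + qr + pr = -99 + (-27) + 33 = -93
Step 2: Take absolute value.
det(P(-11,9,-3)) = |-93| = 93

93


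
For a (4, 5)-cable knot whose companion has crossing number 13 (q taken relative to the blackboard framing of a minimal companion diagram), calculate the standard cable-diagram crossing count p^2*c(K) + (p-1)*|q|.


Step 1: Each of the c(K) crossings of the companion diagram becomes p*p = p^2 crossings among the p parallel strands, and each of the |q| twists s_1 s_2 ... s_(p-1) adds (p-1) crossings.
  Crossings = p^2 * c(K) + (p-1)*|q|
Step 2: = 4^2 * 13 + (4-1)*5
Step 3: = 16*13 + 3*5
Step 4: = 208 + 15 = 223

223


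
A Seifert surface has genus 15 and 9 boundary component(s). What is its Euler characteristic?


chi = 2 - 2g - b
= 2 - 2*15 - 9
= 2 - 30 - 9 = -37

-37


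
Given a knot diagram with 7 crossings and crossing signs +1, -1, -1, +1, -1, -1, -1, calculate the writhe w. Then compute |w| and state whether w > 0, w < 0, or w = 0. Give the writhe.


Step 1: Count positive crossings (+1).
Positive crossings: 2
Step 2: Count negative crossings (-1).
Negative crossings: 5
Step 3: Writhe = (positive) - (negative)
w = 2 - 5 = -3
Step 4: |w| = 3, and w is negative

-3


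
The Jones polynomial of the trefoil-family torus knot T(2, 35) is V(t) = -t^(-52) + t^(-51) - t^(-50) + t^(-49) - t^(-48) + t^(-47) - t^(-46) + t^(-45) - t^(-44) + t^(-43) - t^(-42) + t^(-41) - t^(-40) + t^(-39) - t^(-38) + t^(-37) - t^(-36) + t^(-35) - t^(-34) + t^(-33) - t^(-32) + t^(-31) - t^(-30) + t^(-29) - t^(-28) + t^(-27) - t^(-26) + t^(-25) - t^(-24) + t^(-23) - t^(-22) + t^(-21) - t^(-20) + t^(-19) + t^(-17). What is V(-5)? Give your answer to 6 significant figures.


Substituting t = -5 into V(t) = -t^(-52) + t^(-51) - t^(-50) + t^(-49) - t^(-48) + t^(-47) - t^(-46) + t^(-45) - t^(-44) + t^(-43) - t^(-42) + t^(-41) - t^(-40) + t^(-39) - t^(-38) + t^(-37) - t^(-36) + t^(-35) - t^(-34) + t^(-33) - t^(-32) + t^(-31) - t^(-30) + t^(-29) - t^(-28) + t^(-27) - t^(-26) + t^(-25) - t^(-24) + t^(-23) - t^(-22) + t^(-21) - t^(-20) + t^(-19) + t^(-17):
  (-)t^(-52) = -4.5036e-37
  (+)t^(-51) = -2.2518e-36
  (-)t^(-50) = -1.1259e-35
  (+)t^(-49) = -5.6295e-35
  (-)t^(-48) = -2.81475e-34
  (+)t^(-47) = -1.40737e-33
  (-)t^(-46) = -7.03687e-33
  (+)t^(-45) = -3.51844e-32
  (-)t^(-44) = -1.75922e-31
  (+)t^(-43) = -8.79609e-31
  (-)t^(-42) = -4.39805e-30
  (+)t^(-41) = -2.19902e-29
  (-)t^(-40) = -1.09951e-28
  (+)t^(-39) = -5.49756e-28
  (-)t^(-38) = -2.74878e-27
  (+)t^(-37) = -1.37439e-26
  (-)t^(-36) = -6.87195e-26
  (+)t^(-35) = -3.43597e-25
  (-)t^(-34) = -1.71799e-24
  (+)t^(-33) = -8.58993e-24
  (-)t^(-32) = -4.29497e-23
  (+)t^(-31) = -2.14748e-22
  (-)t^(-30) = -1.07374e-21
  (+)t^(-29) = -5.36871e-21
  (-)t^(-28) = -2.68435e-20
  (+)t^(-27) = -1.34218e-19
  (-)t^(-26) = -6.71089e-19
  (+)t^(-25) = -3.35544e-18
  (-)t^(-24) = -1.67772e-17
  (+)t^(-23) = -8.38861e-17
  (-)t^(-22) = -4.1943e-16
  (+)t^(-21) = -2.09715e-15
  (-)t^(-20) = -1.04858e-14
  (+)t^(-19) = -5.24288e-14
  (+)t^(-17) = -1.31072e-12
Sum = (-4.5036e-37) + (-2.2518e-36) + (-1.1259e-35) + (-5.6295e-35) + (-2.81475e-34) + (-1.40737e-33) + (-7.03687e-33) + (-3.51844e-32) + (-1.75922e-31) + (-8.79609e-31) + (-4.39805e-30) + (-2.19902e-29) + (-1.09951e-28) + (-5.49756e-28) + (-2.74878e-27) + (-1.37439e-26) + (-6.87195e-26) + (-3.43597e-25) + (-1.71799e-24) + (-8.58993e-24) + (-4.29497e-23) + (-2.14748e-22) + (-1.07374e-21) + (-5.36871e-21) + (-2.68435e-20) + (-1.34218e-19) + (-6.71089e-19) + (-3.35544e-18) + (-1.67772e-17) + (-8.38861e-17) + (-4.1943e-16) + (-2.09715e-15) + (-1.04858e-14) + (-5.24288e-14) + (-1.31072e-12)
= -1.376256e-12
Rounded to 6 significant figures: -1.37626e-12

-1.37626e-12


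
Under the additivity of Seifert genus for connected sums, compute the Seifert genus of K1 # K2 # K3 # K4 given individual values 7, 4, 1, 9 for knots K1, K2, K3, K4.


The Seifert genus is additive under connected sum.
Seifert genus(K1 # K2 # K3 # K4) = (7) + (4) + (1) + (9)
= 21

21


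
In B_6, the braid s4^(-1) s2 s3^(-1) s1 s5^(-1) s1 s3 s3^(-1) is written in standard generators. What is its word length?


The word length counts the number of generators (including inverses).
Listing each generator: s4^(-1), s2, s3^(-1), s1, s5^(-1), s1, s3, s3^(-1)
There are 8 generators in this braid word.

8


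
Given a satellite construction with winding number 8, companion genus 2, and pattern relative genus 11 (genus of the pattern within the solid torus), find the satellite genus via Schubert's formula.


Schubert: g(satellite) = g_rel(pattern) + |winding| * g(companion),
where g_rel(pattern) is the genus of the pattern relative to the solid torus.
= 11 + 8 * 2
= 11 + 16 = 27

27


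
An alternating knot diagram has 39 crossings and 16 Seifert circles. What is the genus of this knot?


For alternating knots, g = (c - s + 1)/2.
= (39 - 16 + 1)/2
= 24/2 = 12

12


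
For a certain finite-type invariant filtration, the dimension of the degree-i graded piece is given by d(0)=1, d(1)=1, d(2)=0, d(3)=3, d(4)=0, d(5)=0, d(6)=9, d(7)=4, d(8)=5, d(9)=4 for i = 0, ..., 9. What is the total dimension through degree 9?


Total dimension = d(0) + d(1) + ... + d(9)
= 1 + 1 + 0 + 3 + 0 + 0 + 9 + 4 + 5 + 4
= 27

27


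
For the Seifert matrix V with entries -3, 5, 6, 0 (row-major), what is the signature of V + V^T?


Step 1: V + V^T = [[-6, 11], [11, 0]]
Step 2: trace = -6, det = -121
Step 3: Discriminant = (-6)^2 - 4*(-121) = 520
Step 4: Eigenvalues: 8.40175, -14.4018
Step 5: Signature = (# positive eigenvalues) - (# negative eigenvalues) = 0

0


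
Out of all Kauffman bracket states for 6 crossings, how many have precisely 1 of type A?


We choose which 1 of 6 crossings get A-smoothings.
C(6, 1) = 6! / (1! * 5!)
= 6

6


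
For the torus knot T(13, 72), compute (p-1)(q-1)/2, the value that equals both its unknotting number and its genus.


For a torus knot T(p,q), both the unknotting number and genus equal (p-1)(q-1)/2.
= (13-1)(72-1)/2
= 12*71/2
= 852/2 = 426

426


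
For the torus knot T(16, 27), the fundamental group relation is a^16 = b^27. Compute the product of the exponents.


The relation is a^16 = b^27.
Product of exponents = 16 * 27
= 432

432


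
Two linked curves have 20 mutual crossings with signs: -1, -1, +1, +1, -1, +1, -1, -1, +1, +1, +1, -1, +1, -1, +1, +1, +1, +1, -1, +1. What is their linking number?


Step 1: Count positive crossings: 12
Step 2: Count negative crossings: 8
Step 3: Sum of signs = 12 - 8 = 4
Step 4: Linking number = sum/2 = 4/2 = 2

2


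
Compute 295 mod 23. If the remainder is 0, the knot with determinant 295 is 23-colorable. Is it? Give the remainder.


Step 1: A knot is p-colorable if and only if p divides its determinant.
Step 2: Compute 295 mod 23.
295 = 12 * 23 + 19
Step 3: 295 mod 23 = 19
Step 4: The knot is 23-colorable: no

19


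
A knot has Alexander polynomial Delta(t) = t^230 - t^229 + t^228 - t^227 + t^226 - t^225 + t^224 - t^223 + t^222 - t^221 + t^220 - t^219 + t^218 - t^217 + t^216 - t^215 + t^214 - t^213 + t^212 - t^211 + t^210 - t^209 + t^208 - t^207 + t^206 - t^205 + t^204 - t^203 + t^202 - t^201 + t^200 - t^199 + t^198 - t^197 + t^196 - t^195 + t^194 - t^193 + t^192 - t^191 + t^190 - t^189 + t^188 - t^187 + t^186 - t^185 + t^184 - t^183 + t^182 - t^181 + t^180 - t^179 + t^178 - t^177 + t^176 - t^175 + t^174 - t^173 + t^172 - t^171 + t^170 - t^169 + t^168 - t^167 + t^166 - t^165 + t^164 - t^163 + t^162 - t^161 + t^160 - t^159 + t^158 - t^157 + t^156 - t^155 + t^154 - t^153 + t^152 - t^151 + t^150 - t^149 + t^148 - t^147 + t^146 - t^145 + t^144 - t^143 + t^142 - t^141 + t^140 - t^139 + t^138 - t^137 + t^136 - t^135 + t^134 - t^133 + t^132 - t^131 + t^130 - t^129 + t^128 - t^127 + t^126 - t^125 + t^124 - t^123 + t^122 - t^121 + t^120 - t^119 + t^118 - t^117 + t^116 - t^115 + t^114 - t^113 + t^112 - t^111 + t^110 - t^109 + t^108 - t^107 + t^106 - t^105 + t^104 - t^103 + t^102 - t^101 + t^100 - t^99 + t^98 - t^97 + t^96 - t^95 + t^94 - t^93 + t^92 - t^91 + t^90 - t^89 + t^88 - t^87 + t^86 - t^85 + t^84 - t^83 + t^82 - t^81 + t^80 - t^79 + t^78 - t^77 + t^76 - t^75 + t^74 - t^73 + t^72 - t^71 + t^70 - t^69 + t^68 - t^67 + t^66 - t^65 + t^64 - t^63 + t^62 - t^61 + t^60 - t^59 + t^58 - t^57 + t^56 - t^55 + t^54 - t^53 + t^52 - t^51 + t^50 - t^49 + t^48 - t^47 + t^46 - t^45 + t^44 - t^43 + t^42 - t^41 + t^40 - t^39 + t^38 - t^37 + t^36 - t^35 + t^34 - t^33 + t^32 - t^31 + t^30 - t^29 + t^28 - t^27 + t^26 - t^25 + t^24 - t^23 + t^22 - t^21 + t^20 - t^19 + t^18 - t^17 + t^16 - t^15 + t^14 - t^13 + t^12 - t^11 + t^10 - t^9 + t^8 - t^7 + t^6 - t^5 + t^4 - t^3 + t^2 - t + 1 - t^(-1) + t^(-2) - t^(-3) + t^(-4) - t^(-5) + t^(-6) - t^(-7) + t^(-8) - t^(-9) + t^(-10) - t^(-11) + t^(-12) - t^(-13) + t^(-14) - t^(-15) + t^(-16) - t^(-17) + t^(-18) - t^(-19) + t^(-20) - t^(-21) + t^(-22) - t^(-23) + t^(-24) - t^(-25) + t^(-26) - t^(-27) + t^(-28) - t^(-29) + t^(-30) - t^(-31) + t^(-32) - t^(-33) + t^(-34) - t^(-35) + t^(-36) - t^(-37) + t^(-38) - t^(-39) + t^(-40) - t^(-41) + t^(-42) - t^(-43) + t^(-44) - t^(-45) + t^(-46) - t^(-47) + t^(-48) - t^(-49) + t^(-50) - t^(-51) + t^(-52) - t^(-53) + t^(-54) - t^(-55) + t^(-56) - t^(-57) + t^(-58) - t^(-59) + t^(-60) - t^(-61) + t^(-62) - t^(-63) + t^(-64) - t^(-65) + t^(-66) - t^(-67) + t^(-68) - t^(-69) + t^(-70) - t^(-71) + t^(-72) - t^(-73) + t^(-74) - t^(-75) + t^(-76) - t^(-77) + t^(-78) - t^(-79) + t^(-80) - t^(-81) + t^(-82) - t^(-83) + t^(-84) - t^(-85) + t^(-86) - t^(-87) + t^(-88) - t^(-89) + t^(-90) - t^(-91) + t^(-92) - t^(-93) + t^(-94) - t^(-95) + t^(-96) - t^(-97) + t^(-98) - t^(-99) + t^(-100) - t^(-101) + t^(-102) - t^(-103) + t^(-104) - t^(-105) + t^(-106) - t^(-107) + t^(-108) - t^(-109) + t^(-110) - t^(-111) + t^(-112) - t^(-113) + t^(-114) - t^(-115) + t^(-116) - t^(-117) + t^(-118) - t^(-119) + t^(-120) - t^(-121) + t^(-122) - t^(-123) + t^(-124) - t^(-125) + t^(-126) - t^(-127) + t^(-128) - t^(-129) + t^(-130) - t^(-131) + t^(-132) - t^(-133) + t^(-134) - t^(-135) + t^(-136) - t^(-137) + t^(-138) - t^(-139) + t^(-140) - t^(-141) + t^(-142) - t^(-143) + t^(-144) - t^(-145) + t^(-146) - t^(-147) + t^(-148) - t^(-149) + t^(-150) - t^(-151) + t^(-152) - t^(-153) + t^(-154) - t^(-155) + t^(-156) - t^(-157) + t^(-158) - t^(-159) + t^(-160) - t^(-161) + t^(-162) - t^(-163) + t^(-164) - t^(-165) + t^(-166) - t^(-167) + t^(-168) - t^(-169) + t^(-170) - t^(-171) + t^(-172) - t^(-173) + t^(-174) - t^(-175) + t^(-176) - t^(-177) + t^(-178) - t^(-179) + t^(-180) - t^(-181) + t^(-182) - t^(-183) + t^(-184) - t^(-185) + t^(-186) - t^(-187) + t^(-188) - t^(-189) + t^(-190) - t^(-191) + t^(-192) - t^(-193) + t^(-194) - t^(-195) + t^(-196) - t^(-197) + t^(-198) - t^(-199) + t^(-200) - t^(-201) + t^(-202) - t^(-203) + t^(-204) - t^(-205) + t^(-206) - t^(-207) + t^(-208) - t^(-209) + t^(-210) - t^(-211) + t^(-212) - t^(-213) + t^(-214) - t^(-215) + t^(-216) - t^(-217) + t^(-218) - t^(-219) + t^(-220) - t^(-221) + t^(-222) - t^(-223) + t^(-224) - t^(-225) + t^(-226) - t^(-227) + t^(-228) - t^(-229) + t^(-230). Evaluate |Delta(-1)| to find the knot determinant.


Step 1: The polynomial has 461 terms with alternating signs, exponents from 230 down to -230.
Step 2: Substitute t = -1. The i-th term has coefficient (-1)^i and exponent (m-i),
  so its value is (-1)^i * (-1)^(m-i) = (-1)^m = 1 for every i.
Step 3: All 461 terms equal 1, so Delta(-1) = 461 * (1) = 461
Step 4: |Delta(-1)| = 461

461


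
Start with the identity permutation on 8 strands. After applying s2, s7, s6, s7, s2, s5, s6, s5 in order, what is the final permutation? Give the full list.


Starting with identity [1, 2, 3, 4, 5, 6, 7, 8].
Apply generators in sequence:
  After s2: [1, 3, 2, 4, 5, 6, 7, 8]
  After s7: [1, 3, 2, 4, 5, 6, 8, 7]
  After s6: [1, 3, 2, 4, 5, 8, 6, 7]
  After s7: [1, 3, 2, 4, 5, 8, 7, 6]
  After s2: [1, 2, 3, 4, 5, 8, 7, 6]
  After s5: [1, 2, 3, 4, 8, 5, 7, 6]
  After s6: [1, 2, 3, 4, 8, 7, 5, 6]
  After s5: [1, 2, 3, 4, 7, 8, 5, 6]
Final permutation: [1, 2, 3, 4, 7, 8, 5, 6]

[1, 2, 3, 4, 7, 8, 5, 6]


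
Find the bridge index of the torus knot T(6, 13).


The bridge number of T(p,q) is min(p,q).
min(6, 13) = 6

6


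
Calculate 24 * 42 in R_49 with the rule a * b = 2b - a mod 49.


24 * 42 = 2*42 - 24 mod 49
= 84 - 24 mod 49
= 60 mod 49 = 11

11


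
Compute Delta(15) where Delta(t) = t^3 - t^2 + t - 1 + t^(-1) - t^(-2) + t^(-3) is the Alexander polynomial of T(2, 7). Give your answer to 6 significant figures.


Substituting t = 15 into Delta(t) = t^3 - t^2 + t - 1 + t^(-1) - t^(-2) + t^(-3):
Term values: (3375) + (-225) + (15) + (-1) + (0.0666667) + (-0.00444444) + (0.000296296)
Sum = 3164.062519
Rounded to 6 significant figures: 3164.06

3164.06


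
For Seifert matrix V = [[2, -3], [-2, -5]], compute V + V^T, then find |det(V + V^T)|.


Step 1: Form V + V^T where V = [[2, -3], [-2, -5]]
  V^T = [[2, -2], [-3, -5]]
  V + V^T = [[4, -5], [-5, -10]]
Step 2: det(V + V^T) = 4*(-10) - (-5)*(-5)
  = -40 - 25 = -65
Step 3: Knot determinant = |det(V + V^T)| = |-65| = 65

65


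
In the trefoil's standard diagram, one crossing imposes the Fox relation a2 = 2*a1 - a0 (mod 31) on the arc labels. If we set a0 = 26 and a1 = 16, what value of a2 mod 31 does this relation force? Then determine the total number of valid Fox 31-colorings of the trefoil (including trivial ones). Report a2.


Step 1: Apply the given crossing relation 2*a1 - a0 - a2 = 0 (mod 31).
  a2 = 2*a1 - a0 mod 31
  a2 = 2*16 - 26 mod 31
  a2 = 32 - 26 mod 31
  a2 = 6 mod 31 = 6
Step 2: The trefoil has determinant 3.
  Number of Fox p-colorings (p prime) is p^2 if p = 3, else p.
  Since 31 does not divide 3, only trivial (constant) colorings exist.
  (So the trial a0 = 26, a1 = 16 with a0 != a1 does NOT extend to a valid coloring of the whole trefoil: the other two crossing relations require 3*(a1 - a0) = 0 (mod 31), which fails.)
  Total colorings = 31
Step 3: a2 = 6, total Fox 31-colorings = 31

6


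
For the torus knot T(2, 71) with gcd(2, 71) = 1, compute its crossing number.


For a torus knot T(p, q) with gcd(p,q)=1,
the crossing number is min(p*(q-1), q*(p-1)).
p*(q-1) = 2*70 = 140
q*(p-1) = 71*1 = 71
min(140, 71) = 71

71


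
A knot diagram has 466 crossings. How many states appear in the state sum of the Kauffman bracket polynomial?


Each crossing contributes 2 choices (A-smoothing or B-smoothing).
Total states = 2^466 = 190536410541747572716161940294993060653600960856016305594430966774009505543198585212421026798308836130360530463953040948208494609331560382464

190536410541747572716161940294993060653600960856016305594430966774009505543198585212421026798308836130360530463953040948208494609331560382464


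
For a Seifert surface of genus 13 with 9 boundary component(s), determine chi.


chi = 2 - 2g - b
= 2 - 2*13 - 9
= 2 - 26 - 9 = -33

-33


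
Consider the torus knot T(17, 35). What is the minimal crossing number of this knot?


For a torus knot T(p, q) with gcd(p,q)=1,
the crossing number is min(p*(q-1), q*(p-1)).
p*(q-1) = 17*34 = 578
q*(p-1) = 35*16 = 560
min(578, 560) = 560

560


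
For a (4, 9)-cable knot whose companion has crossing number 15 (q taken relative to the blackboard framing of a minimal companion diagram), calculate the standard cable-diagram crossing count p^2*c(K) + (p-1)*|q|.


Step 1: Each of the c(K) crossings of the companion diagram becomes p*p = p^2 crossings among the p parallel strands, and each of the |q| twists s_1 s_2 ... s_(p-1) adds (p-1) crossings.
  Crossings = p^2 * c(K) + (p-1)*|q|
Step 2: = 4^2 * 15 + (4-1)*9
Step 3: = 16*15 + 3*9
Step 4: = 240 + 27 = 267

267


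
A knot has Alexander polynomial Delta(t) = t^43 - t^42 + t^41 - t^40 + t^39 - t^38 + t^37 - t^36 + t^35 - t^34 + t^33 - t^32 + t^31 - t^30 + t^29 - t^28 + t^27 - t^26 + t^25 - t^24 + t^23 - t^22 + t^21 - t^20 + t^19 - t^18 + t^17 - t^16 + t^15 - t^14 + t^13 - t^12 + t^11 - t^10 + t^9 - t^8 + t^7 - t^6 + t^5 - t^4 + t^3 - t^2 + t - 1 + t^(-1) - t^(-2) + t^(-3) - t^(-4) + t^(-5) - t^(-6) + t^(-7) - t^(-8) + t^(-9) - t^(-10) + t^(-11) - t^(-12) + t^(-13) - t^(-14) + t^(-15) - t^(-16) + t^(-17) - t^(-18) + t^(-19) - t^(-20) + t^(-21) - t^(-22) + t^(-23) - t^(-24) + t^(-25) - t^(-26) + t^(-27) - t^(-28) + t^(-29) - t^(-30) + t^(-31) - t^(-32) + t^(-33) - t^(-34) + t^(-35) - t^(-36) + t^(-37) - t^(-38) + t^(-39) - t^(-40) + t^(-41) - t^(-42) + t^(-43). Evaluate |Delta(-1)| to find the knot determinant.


Step 1: The polynomial has 87 terms with alternating signs, exponents from 43 down to -43.
Step 2: Substitute t = -1. The i-th term has coefficient (-1)^i and exponent (m-i),
  so its value is (-1)^i * (-1)^(m-i) = (-1)^m = -1 for every i.
Step 3: All 87 terms equal -1, so Delta(-1) = 87 * (-1) = -87
Step 4: |Delta(-1)| = 87

87


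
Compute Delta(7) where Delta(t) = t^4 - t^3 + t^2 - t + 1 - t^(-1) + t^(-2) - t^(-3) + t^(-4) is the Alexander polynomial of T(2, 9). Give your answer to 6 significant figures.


Substituting t = 7 into Delta(t) = t^4 - t^3 + t^2 - t + 1 - t^(-1) + t^(-2) - t^(-3) + t^(-4):
Term values: (2401) + (-343) + (49) + (-7) + (1) + (-0.142857) + (0.0204082) + (-0.00291545) + (0.000416493)
Sum = 2100.875052
Rounded to 6 significant figures: 2100.88

2100.88


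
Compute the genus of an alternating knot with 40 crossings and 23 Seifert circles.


For alternating knots, g = (c - s + 1)/2.
= (40 - 23 + 1)/2
= 18/2 = 9

9


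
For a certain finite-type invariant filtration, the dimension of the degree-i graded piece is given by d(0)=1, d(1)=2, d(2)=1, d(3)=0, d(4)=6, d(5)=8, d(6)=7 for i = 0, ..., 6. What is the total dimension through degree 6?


Total dimension = d(0) + d(1) + ... + d(6)
= 1 + 2 + 1 + 0 + 6 + 8 + 7
= 25

25


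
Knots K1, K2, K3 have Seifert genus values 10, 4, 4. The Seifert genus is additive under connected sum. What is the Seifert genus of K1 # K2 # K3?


The Seifert genus is additive under connected sum.
Seifert genus(K1 # K2 # K3) = (10) + (4) + (4)
= 18

18


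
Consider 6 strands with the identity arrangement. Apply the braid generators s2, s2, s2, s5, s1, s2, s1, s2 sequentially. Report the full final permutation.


Starting with identity [1, 2, 3, 4, 5, 6].
Apply generators in sequence:
  After s2: [1, 3, 2, 4, 5, 6]
  After s2: [1, 2, 3, 4, 5, 6]
  After s2: [1, 3, 2, 4, 5, 6]
  After s5: [1, 3, 2, 4, 6, 5]
  After s1: [3, 1, 2, 4, 6, 5]
  After s2: [3, 2, 1, 4, 6, 5]
  After s1: [2, 3, 1, 4, 6, 5]
  After s2: [2, 1, 3, 4, 6, 5]
Final permutation: [2, 1, 3, 4, 6, 5]

[2, 1, 3, 4, 6, 5]


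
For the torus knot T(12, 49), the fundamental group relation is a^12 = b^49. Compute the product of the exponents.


The relation is a^12 = b^49.
Product of exponents = 12 * 49
= 588

588


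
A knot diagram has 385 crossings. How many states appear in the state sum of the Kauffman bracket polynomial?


Each crossing contributes 2 choices (A-smoothing or B-smoothing).
Total states = 2^385 = 78804012392788958424558080200287227610159478540930893335896586808491443542994421222828532509769831281613255980613632

78804012392788958424558080200287227610159478540930893335896586808491443542994421222828532509769831281613255980613632


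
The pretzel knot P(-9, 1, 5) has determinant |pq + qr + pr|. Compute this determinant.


Step 1: Compute pq + qr + pr.
pq = (-9)*1 = -9
qr = 1*5 = 5
pr = (-9)*5 = -45
pq + qr + pr = -9 + 5 + (-45) = -49
Step 2: Take absolute value.
det(P(-9,1,5)) = |-49| = 49

49


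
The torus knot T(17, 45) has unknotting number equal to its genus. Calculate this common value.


For a torus knot T(p,q), both the unknotting number and genus equal (p-1)(q-1)/2.
= (17-1)(45-1)/2
= 16*44/2
= 704/2 = 352

352


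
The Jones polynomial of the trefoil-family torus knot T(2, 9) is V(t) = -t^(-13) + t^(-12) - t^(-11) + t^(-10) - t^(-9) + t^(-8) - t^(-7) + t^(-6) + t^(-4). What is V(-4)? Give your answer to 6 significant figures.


Substituting t = -4 into V(t) = -t^(-13) + t^(-12) - t^(-11) + t^(-10) - t^(-9) + t^(-8) - t^(-7) + t^(-6) + t^(-4):
  (-)t^(-13) = 1.49012e-08
  (+)t^(-12) = 5.96046e-08
  (-)t^(-11) = 2.38419e-07
  (+)t^(-10) = 9.53674e-07
  (-)t^(-9) = 3.8147e-06
  (+)t^(-8) = 1.52588e-05
  (-)t^(-7) = 6.10352e-05
  (+)t^(-6) = 0.000244141
  (+)t^(-4) = 0.00390625
Sum = (1.49012e-08) + (5.96046e-08) + (2.38419e-07) + (9.53674e-07) + (3.8147e-06) + (1.52588e-05) + (6.10352e-05) + (0.000244141) + (0.00390625)
= 0.004231765866
Rounded to 6 significant figures: 0.00423177

0.00423177


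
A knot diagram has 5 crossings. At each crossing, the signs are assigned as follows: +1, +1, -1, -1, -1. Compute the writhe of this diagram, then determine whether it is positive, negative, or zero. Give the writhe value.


Step 1: Count positive crossings (+1).
Positive crossings: 2
Step 2: Count negative crossings (-1).
Negative crossings: 3
Step 3: Writhe = (positive) - (negative)
w = 2 - 3 = -1
Step 4: |w| = 1, and w is negative

-1


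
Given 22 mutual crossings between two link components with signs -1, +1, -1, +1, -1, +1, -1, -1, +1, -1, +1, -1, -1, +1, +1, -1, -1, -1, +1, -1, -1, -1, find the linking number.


Step 1: Count positive crossings: 8
Step 2: Count negative crossings: 14
Step 3: Sum of signs = 8 - 14 = -6
Step 4: Linking number = sum/2 = -6/2 = -3

-3


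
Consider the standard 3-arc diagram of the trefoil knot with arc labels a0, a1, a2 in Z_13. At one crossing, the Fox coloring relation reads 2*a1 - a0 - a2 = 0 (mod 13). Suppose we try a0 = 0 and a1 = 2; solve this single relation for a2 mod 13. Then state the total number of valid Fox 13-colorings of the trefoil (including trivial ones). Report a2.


Step 1: Apply the given crossing relation 2*a1 - a0 - a2 = 0 (mod 13).
  a2 = 2*a1 - a0 mod 13
  a2 = 2*2 - 0 mod 13
  a2 = 4 - 0 mod 13
  a2 = 4 mod 13 = 4
Step 2: The trefoil has determinant 3.
  Number of Fox p-colorings (p prime) is p^2 if p = 3, else p.
  Since 13 does not divide 3, only trivial (constant) colorings exist.
  (So the trial a0 = 0, a1 = 2 with a0 != a1 does NOT extend to a valid coloring of the whole trefoil: the other two crossing relations require 3*(a1 - a0) = 0 (mod 13), which fails.)
  Total colorings = 13
Step 3: a2 = 4, total Fox 13-colorings = 13

4


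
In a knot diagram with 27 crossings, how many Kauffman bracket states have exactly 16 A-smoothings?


We choose which 16 of 27 crossings get A-smoothings.
C(27, 16) = 27! / (16! * 11!)
= 13037895

13037895


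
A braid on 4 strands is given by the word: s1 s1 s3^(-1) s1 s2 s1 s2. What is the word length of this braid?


The word length counts the number of generators (including inverses).
Listing each generator: s1, s1, s3^(-1), s1, s2, s1, s2
There are 7 generators in this braid word.

7


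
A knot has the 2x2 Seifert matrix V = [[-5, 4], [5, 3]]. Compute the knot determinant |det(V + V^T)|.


Step 1: Form V + V^T where V = [[-5, 4], [5, 3]]
  V^T = [[-5, 5], [4, 3]]
  V + V^T = [[-10, 9], [9, 6]]
Step 2: det(V + V^T) = (-10)*6 - 9*9
  = -60 - 81 = -141
Step 3: Knot determinant = |det(V + V^T)| = |-141| = 141

141


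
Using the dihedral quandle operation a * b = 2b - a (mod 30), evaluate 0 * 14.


0 * 14 = 2*14 - 0 mod 30
= 28 - 0 mod 30
= 28 mod 30 = 28

28


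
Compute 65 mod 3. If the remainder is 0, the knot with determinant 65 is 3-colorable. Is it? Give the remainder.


Step 1: A knot is p-colorable if and only if p divides its determinant.
Step 2: Compute 65 mod 3.
65 = 21 * 3 + 2
Step 3: 65 mod 3 = 2
Step 4: The knot is 3-colorable: no

2


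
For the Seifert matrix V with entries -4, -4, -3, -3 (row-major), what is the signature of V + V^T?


Step 1: V + V^T = [[-8, -7], [-7, -6]]
Step 2: trace = -14, det = -1
Step 3: Discriminant = (-14)^2 - 4*(-1) = 200
Step 4: Eigenvalues: 0.0710678, -14.0711
Step 5: Signature = (# positive eigenvalues) - (# negative eigenvalues) = 0

0


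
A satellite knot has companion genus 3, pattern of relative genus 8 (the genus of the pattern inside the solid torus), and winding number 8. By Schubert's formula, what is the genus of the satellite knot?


Schubert: g(satellite) = g_rel(pattern) + |winding| * g(companion),
where g_rel(pattern) is the genus of the pattern relative to the solid torus.
= 8 + 8 * 3
= 8 + 24 = 32

32


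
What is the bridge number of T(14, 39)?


The bridge number of T(p,q) is min(p,q).
min(14, 39) = 14

14


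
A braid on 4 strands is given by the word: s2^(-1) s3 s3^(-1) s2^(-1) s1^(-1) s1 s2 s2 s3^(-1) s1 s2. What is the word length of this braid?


The word length counts the number of generators (including inverses).
Listing each generator: s2^(-1), s3, s3^(-1), s2^(-1), s1^(-1), s1, s2, s2, s3^(-1), s1, s2
There are 11 generators in this braid word.

11


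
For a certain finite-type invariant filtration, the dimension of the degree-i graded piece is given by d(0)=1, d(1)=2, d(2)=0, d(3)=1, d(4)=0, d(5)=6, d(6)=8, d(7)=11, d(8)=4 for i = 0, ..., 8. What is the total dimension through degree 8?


Total dimension = d(0) + d(1) + ... + d(8)
= 1 + 2 + 0 + 1 + 0 + 6 + 8 + 11 + 4
= 33

33


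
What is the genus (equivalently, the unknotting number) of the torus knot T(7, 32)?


For a torus knot T(p,q), both the unknotting number and genus equal (p-1)(q-1)/2.
= (7-1)(32-1)/2
= 6*31/2
= 186/2 = 93

93


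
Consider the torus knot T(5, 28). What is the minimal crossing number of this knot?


For a torus knot T(p, q) with gcd(p,q)=1,
the crossing number is min(p*(q-1), q*(p-1)).
p*(q-1) = 5*27 = 135
q*(p-1) = 28*4 = 112
min(135, 112) = 112

112


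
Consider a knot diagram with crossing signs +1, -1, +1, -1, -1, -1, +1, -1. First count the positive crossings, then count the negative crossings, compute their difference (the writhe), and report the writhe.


Step 1: Count positive crossings (+1).
Positive crossings: 3
Step 2: Count negative crossings (-1).
Negative crossings: 5
Step 3: Writhe = (positive) - (negative)
w = 3 - 5 = -2
Step 4: |w| = 2, and w is negative

-2


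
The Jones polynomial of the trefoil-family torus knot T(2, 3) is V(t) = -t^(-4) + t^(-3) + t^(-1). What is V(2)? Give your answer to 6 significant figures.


Substituting t = 2 into V(t) = -t^(-4) + t^(-3) + t^(-1):
  (-)t^(-4) = -0.0625
  (+)t^(-3) = 0.125
  (+)t^(-1) = 0.5
Sum = (-0.0625) + (0.125) + (0.5)
= 0.5625
Rounded to 6 significant figures: 0.5625

0.5625


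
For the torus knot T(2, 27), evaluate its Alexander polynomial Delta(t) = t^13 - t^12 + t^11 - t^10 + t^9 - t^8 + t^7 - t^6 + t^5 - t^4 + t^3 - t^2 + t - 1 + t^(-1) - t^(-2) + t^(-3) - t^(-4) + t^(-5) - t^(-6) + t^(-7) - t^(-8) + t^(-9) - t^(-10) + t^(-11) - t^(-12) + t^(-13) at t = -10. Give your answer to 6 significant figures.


Substituting t = -10 into Delta(t) = t^13 - t^12 + t^11 - t^10 + t^9 - t^8 + t^7 - t^6 + t^5 - t^4 + t^3 - t^2 + t - 1 + t^(-1) - t^(-2) + t^(-3) - t^(-4) + t^(-5) - t^(-6) + t^(-7) - t^(-8) + t^(-9) - t^(-10) + t^(-11) - t^(-12) + t^(-13):
Term values: (-10000000000000) + (-1000000000000) + (-100000000000) + (-10000000000) + (-1000000000) + (-100000000) + (-10000000) + (-1000000) + (-100000) + (-10000) + (-1000) + (-100) + (-10) + (-1) + (-0.1) + (-0.01) + (-0.001) + (-0.0001) + (-1e-05) + (-1e-06) + (-1e-07) + (-1e-08) + (-1e-09) + (-1e-10) + (-1e-11) + (-1e-12) + (-1e-13)
Sum = -1.111111111e+13
Rounded to 6 significant figures: -1.11111e+13

-1.11111e+13


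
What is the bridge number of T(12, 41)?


The bridge number of T(p,q) is min(p,q).
min(12, 41) = 12

12


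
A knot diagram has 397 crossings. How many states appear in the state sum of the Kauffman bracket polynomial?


Each crossing contributes 2 choices (A-smoothing or B-smoothing).
Total states = 2^397 = 322781234760863573706989896500376484291213224103652939103832419567580952752105149328705669160017228929487896496593436672

322781234760863573706989896500376484291213224103652939103832419567580952752105149328705669160017228929487896496593436672


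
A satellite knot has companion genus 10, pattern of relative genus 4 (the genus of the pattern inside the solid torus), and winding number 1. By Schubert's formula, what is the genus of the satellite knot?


Schubert: g(satellite) = g_rel(pattern) + |winding| * g(companion),
where g_rel(pattern) is the genus of the pattern relative to the solid torus.
= 4 + 1 * 10
= 4 + 10 = 14

14


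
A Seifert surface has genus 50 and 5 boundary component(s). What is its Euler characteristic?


chi = 2 - 2g - b
= 2 - 2*50 - 5
= 2 - 100 - 5 = -103

-103


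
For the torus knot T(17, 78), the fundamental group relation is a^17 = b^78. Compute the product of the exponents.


The relation is a^17 = b^78.
Product of exponents = 17 * 78
= 1326

1326


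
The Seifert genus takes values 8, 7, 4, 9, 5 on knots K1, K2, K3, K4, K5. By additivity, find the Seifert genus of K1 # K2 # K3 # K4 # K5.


The Seifert genus is additive under connected sum.
Seifert genus(K1 # K2 # K3 # K4 # K5) = (8) + (7) + (4) + (9) + (5)
= 33

33


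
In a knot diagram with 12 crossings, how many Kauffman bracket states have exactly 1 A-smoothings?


We choose which 1 of 12 crossings get A-smoothings.
C(12, 1) = 12! / (1! * 11!)
= 12

12


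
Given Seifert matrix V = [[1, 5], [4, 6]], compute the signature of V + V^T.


Step 1: V + V^T = [[2, 9], [9, 12]]
Step 2: trace = 14, det = -57
Step 3: Discriminant = 14^2 - 4*(-57) = 424
Step 4: Eigenvalues: 17.2956, -3.29563
Step 5: Signature = (# positive eigenvalues) - (# negative eigenvalues) = 0

0


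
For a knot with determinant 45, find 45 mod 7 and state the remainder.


Step 1: A knot is p-colorable if and only if p divides its determinant.
Step 2: Compute 45 mod 7.
45 = 6 * 7 + 3
Step 3: 45 mod 7 = 3
Step 4: The knot is 7-colorable: no

3


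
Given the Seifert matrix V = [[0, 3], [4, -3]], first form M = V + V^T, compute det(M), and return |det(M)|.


Step 1: Form V + V^T where V = [[0, 3], [4, -3]]
  V^T = [[0, 4], [3, -3]]
  V + V^T = [[0, 7], [7, -6]]
Step 2: det(V + V^T) = 0*(-6) - 7*7
  = 0 - 49 = -49
Step 3: Knot determinant = |det(V + V^T)| = |-49| = 49

49


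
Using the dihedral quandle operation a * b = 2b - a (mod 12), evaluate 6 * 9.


6 * 9 = 2*9 - 6 mod 12
= 18 - 6 mod 12
= 12 mod 12 = 0

0


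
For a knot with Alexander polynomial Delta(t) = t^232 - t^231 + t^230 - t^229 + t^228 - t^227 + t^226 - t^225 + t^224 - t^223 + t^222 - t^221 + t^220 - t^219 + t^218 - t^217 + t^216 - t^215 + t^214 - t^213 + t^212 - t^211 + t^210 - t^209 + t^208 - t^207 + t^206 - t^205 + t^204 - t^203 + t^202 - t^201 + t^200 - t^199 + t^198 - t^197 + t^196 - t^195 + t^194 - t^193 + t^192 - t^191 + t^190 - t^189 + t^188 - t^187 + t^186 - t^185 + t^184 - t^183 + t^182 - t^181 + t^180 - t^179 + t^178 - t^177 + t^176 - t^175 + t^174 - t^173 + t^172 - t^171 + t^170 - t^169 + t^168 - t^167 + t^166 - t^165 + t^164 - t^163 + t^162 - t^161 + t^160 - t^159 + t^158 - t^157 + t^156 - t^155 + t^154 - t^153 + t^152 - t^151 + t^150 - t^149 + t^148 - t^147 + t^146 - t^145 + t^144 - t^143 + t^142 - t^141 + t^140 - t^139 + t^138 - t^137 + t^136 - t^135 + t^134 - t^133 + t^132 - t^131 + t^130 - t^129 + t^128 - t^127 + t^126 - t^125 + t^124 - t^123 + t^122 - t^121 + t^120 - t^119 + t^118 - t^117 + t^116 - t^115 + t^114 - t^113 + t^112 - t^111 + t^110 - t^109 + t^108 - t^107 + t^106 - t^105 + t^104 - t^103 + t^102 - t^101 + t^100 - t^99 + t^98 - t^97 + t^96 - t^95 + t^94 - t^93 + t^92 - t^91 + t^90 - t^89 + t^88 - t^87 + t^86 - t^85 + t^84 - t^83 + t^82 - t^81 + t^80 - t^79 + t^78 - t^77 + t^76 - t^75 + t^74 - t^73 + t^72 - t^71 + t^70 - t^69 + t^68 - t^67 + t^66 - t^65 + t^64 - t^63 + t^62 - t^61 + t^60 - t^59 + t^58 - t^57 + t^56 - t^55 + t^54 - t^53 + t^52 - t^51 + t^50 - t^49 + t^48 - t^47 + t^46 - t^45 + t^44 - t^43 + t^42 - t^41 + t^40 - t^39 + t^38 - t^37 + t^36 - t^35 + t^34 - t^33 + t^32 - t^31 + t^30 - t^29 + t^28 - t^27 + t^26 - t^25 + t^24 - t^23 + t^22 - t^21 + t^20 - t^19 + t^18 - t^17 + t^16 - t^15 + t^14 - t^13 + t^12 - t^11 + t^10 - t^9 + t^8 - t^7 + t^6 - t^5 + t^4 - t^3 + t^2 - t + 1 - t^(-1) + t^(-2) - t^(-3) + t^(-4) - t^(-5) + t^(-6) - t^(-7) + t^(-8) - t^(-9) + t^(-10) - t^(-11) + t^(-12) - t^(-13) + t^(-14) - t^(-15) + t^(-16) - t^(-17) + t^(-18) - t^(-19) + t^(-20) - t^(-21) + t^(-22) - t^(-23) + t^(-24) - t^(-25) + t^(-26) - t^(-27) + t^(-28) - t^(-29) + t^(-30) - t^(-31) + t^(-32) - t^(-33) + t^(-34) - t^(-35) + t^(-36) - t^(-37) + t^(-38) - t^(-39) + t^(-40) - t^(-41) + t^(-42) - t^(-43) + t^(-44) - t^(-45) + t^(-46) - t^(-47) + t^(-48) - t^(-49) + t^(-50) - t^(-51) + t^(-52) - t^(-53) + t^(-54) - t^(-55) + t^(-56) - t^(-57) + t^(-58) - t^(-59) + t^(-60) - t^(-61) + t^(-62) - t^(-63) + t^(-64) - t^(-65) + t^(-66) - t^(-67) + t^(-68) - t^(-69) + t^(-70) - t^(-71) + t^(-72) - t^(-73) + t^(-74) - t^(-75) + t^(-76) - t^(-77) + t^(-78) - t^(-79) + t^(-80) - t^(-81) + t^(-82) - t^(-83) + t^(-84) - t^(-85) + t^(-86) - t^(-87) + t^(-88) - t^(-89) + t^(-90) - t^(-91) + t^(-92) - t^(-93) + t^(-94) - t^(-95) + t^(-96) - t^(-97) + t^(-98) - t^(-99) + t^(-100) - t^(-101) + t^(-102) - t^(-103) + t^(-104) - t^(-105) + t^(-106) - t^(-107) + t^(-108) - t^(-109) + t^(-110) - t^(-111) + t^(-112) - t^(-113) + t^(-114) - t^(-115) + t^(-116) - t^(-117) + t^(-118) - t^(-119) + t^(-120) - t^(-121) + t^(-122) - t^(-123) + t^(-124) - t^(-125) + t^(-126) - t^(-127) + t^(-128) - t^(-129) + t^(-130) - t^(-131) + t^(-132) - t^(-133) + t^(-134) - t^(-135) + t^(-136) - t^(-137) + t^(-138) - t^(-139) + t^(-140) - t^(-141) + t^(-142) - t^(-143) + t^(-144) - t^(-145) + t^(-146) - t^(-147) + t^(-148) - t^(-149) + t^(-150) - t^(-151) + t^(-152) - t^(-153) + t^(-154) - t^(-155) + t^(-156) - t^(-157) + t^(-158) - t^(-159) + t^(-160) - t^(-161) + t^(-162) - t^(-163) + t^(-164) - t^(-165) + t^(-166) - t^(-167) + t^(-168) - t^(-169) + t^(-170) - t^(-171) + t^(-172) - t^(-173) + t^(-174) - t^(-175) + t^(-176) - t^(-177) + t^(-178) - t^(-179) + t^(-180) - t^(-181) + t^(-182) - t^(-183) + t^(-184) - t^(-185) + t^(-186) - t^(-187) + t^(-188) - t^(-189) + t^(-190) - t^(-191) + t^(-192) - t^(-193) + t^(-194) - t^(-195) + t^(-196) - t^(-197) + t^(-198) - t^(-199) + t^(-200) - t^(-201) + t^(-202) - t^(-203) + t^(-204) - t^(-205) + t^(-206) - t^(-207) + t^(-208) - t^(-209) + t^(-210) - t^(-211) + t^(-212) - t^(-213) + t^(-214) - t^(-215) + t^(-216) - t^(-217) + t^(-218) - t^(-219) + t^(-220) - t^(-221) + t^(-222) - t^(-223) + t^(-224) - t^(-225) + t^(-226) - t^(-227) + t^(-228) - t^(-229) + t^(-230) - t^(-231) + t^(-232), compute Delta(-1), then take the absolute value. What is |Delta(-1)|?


Step 1: The polynomial has 465 terms with alternating signs, exponents from 232 down to -232.
Step 2: Substitute t = -1. The i-th term has coefficient (-1)^i and exponent (m-i),
  so its value is (-1)^i * (-1)^(m-i) = (-1)^m = 1 for every i.
Step 3: All 465 terms equal 1, so Delta(-1) = 465 * (1) = 465
Step 4: |Delta(-1)| = 465

465


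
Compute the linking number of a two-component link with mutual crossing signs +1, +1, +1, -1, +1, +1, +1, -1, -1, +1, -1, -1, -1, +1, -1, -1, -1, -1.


Step 1: Count positive crossings: 8
Step 2: Count negative crossings: 10
Step 3: Sum of signs = 8 - 10 = -2
Step 4: Linking number = sum/2 = -2/2 = -1

-1


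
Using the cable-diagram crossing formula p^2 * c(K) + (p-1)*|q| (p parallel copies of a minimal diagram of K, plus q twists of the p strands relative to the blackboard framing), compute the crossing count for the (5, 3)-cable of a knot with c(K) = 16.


Step 1: Each of the c(K) crossings of the companion diagram becomes p*p = p^2 crossings among the p parallel strands, and each of the |q| twists s_1 s_2 ... s_(p-1) adds (p-1) crossings.
  Crossings = p^2 * c(K) + (p-1)*|q|
Step 2: = 5^2 * 16 + (5-1)*3
Step 3: = 25*16 + 4*3
Step 4: = 400 + 12 = 412

412


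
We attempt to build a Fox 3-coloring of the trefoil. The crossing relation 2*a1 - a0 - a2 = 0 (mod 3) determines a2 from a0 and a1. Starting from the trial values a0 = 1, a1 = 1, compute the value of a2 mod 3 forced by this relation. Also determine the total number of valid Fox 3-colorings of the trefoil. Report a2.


Step 1: Apply the given crossing relation 2*a1 - a0 - a2 = 0 (mod 3).
  a2 = 2*a1 - a0 mod 3
  a2 = 2*1 - 1 mod 3
  a2 = 2 - 1 mod 3
  a2 = 1 mod 3 = 1
Step 2: The trefoil has determinant 3.
  Number of Fox p-colorings (p prime) is p^2 if p = 3, else p.
  Since p = 3 divides det = 3, the trefoil is 3-colorable.
  (Indeed for p = 3 any choice of a0, a1 extends to a valid coloring; the trial (a0, a1, a2) = (1, 1, 1) satisfies all three crossing relations.)
  Total colorings = 3^2 = 9
Step 3: a2 = 1, total Fox 3-colorings = 9

1


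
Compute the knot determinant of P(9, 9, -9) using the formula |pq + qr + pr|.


Step 1: Compute pq + qr + pr.
pq = 9*9 = 81
qr = 9*(-9) = -81
pr = 9*(-9) = -81
pq + qr + pr = 81 + (-81) + (-81) = -81
Step 2: Take absolute value.
det(P(9,9,-9)) = |-81| = 81

81


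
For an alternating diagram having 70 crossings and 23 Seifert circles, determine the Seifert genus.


For alternating knots, g = (c - s + 1)/2.
= (70 - 23 + 1)/2
= 48/2 = 24

24


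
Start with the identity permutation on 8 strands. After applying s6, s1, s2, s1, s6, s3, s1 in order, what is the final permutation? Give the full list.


Starting with identity [1, 2, 3, 4, 5, 6, 7, 8].
Apply generators in sequence:
  After s6: [1, 2, 3, 4, 5, 7, 6, 8]
  After s1: [2, 1, 3, 4, 5, 7, 6, 8]
  After s2: [2, 3, 1, 4, 5, 7, 6, 8]
  After s1: [3, 2, 1, 4, 5, 7, 6, 8]
  After s6: [3, 2, 1, 4, 5, 6, 7, 8]
  After s3: [3, 2, 4, 1, 5, 6, 7, 8]
  After s1: [2, 3, 4, 1, 5, 6, 7, 8]
Final permutation: [2, 3, 4, 1, 5, 6, 7, 8]

[2, 3, 4, 1, 5, 6, 7, 8]


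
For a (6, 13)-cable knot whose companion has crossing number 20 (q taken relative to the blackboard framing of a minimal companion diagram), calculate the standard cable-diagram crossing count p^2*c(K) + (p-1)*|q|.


Step 1: Each of the c(K) crossings of the companion diagram becomes p*p = p^2 crossings among the p parallel strands, and each of the |q| twists s_1 s_2 ... s_(p-1) adds (p-1) crossings.
  Crossings = p^2 * c(K) + (p-1)*|q|
Step 2: = 6^2 * 20 + (6-1)*13
Step 3: = 36*20 + 5*13
Step 4: = 720 + 65 = 785

785


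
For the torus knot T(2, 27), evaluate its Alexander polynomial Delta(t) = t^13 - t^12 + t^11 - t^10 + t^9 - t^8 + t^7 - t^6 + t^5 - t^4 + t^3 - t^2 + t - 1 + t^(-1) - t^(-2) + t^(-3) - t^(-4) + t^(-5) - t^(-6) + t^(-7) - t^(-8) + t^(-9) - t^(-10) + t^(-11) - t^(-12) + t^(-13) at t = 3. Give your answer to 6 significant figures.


Substituting t = 3 into Delta(t) = t^13 - t^12 + t^11 - t^10 + t^9 - t^8 + t^7 - t^6 + t^5 - t^4 + t^3 - t^2 + t - 1 + t^(-1) - t^(-2) + t^(-3) - t^(-4) + t^(-5) - t^(-6) + t^(-7) - t^(-8) + t^(-9) - t^(-10) + t^(-11) - t^(-12) + t^(-13):
Term values: (1594323) + (-531441) + (177147) + (-59049) + (19683) + (-6561) + (2187) + (-729) + (243) + (-81) + (27) + (-9) + (3) + (-1) + (0.333333) + (-0.111111) + (0.037037) + (-0.0123457) + (0.00411523) + (-0.00137174) + (0.000457247) + (-0.000152416) + (5.08053e-05) + (-1.69351e-05) + (5.64503e-06) + (-1.88168e-06) + (6.27225e-07)
Sum = 1195742.25
Rounded to 6 significant figures: 1.19574e+06

1.19574e+06


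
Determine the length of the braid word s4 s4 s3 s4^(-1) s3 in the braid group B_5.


The word length counts the number of generators (including inverses).
Listing each generator: s4, s4, s3, s4^(-1), s3
There are 5 generators in this braid word.

5


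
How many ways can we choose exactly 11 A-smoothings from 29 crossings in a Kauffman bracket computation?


We choose which 11 of 29 crossings get A-smoothings.
C(29, 11) = 29! / (11! * 18!)
= 34597290

34597290


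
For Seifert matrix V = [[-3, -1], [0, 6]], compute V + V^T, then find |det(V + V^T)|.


Step 1: Form V + V^T where V = [[-3, -1], [0, 6]]
  V^T = [[-3, 0], [-1, 6]]
  V + V^T = [[-6, -1], [-1, 12]]
Step 2: det(V + V^T) = (-6)*12 - (-1)*(-1)
  = -72 - 1 = -73
Step 3: Knot determinant = |det(V + V^T)| = |-73| = 73

73


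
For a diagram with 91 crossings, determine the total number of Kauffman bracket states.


Each crossing contributes 2 choices (A-smoothing or B-smoothing).
Total states = 2^91 = 2475880078570760549798248448

2475880078570760549798248448
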